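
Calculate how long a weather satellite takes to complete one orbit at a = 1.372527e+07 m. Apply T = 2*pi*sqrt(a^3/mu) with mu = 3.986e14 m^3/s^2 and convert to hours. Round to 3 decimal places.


Step 1: a^3 / mu = 2.585608e+21 / 3.986e14 = 6.486724e+06
Step 2: sqrt(6.486724e+06) = 2546.9047 s
Step 3: T = 2*pi * 2546.9047 = 16002.67 s
Step 4: T in hours = 16002.67 / 3600 = 4.445 hours

4.445


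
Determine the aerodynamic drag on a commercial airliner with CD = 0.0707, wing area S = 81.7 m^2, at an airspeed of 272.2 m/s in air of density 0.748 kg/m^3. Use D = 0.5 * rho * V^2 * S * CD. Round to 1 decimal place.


Step 1: Dynamic pressure q = 0.5 * 0.748 * 272.2^2 = 27710.7222 Pa
Step 2: Drag D = q * S * CD = 27710.7222 * 81.7 * 0.0707
Step 3: D = 160062.4 N

160062.4


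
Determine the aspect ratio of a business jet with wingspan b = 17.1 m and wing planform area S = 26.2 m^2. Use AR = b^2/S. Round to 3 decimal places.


Step 1: b^2 = 17.1^2 = 292.41
Step 2: AR = 292.41 / 26.2 = 11.161

11.161


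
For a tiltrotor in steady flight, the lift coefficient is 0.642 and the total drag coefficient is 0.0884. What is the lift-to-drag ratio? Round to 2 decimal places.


Step 1: L/D = CL / CD = 0.642 / 0.0884
Step 2: L/D = 7.26

7.26


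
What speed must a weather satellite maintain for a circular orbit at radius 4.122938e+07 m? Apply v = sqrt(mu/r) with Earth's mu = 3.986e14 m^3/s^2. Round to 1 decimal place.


Step 1: mu / r = 3.986e14 / 4.122938e+07 = 9667863.0627
Step 2: v = sqrt(9667863.0627) = 3109.3 m/s

3109.3


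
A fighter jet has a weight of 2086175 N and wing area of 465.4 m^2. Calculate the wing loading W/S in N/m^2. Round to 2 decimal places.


Step 1: Wing loading = W / S = 2086175 / 465.4
Step 2: Wing loading = 4482.54 N/m^2

4482.54


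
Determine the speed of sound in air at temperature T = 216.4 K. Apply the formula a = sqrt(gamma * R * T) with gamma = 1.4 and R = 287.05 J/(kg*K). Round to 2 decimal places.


Step 1: gamma * R * T = 1.4 * 287.05 * 216.4 = 86964.668
Step 2: a = sqrt(86964.668) = 294.90 m/s

294.90


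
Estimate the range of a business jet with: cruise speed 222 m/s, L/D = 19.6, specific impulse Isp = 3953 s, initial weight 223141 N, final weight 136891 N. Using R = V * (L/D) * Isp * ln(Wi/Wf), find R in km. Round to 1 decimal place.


Step 1: Coefficient = V * (L/D) * Isp = 222 * 19.6 * 3953 = 17200293.6 m
Step 2: Wi/Wf = 223141 / 136891 = 1.630063
Step 3: ln(1.630063) = 0.488619
Step 4: R = 17200293.6 * 0.488619 = 8404388.0 m = 8404.4 km

8404.4


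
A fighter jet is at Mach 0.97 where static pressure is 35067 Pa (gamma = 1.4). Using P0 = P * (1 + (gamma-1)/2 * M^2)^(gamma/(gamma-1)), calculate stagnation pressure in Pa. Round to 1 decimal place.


Step 1: (gamma-1)/2 * M^2 = 0.2 * 0.9409 = 0.18818
Step 2: 1 + 0.18818 = 1.18818
Step 3: Exponent gamma/(gamma-1) = 3.5
Step 4: P0 = 35067 * 1.18818^3.5 = 64119.0 Pa

64119.0


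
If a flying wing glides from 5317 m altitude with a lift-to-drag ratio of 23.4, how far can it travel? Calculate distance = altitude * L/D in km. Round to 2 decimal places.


Step 1: Glide distance = altitude * L/D = 5317 * 23.4 = 124417.8 m
Step 2: Convert to km: 124417.8 / 1000 = 124.42 km

124.42


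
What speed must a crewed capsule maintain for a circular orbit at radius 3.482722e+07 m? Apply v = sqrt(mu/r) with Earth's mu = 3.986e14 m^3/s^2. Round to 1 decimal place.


Step 1: mu / r = 3.986e14 / 3.482722e+07 = 11445070.8383
Step 2: v = sqrt(11445070.8383) = 3383.1 m/s

3383.1


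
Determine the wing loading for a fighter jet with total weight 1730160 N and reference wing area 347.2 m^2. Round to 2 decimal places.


Step 1: Wing loading = W / S = 1730160 / 347.2
Step 2: Wing loading = 4983.18 N/m^2

4983.18


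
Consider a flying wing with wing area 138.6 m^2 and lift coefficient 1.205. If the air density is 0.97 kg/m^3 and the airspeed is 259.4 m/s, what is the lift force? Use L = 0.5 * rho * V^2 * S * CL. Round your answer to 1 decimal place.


Step 1: Calculate dynamic pressure q = 0.5 * 0.97 * 259.4^2 = 0.5 * 0.97 * 67288.36 = 32634.8546 Pa
Step 2: Multiply by wing area and lift coefficient: L = 32634.8546 * 138.6 * 1.205
Step 3: L = 4523190.8476 * 1.205 = 5450445.0 N

5450445.0


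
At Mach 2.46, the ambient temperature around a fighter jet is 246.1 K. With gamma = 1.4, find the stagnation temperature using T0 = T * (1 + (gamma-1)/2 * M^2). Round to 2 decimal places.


Step 1: (gamma-1)/2 = 0.2
Step 2: M^2 = 6.0516
Step 3: 1 + 0.2 * 6.0516 = 2.21032
Step 4: T0 = 246.1 * 2.21032 = 543.96 K

543.96


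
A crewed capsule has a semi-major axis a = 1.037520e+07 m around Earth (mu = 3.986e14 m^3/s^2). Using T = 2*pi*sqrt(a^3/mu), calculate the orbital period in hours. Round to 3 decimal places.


Step 1: a^3 / mu = 1.116836e+21 / 3.986e14 = 2.801897e+06
Step 2: sqrt(2.801897e+06) = 1673.8867 s
Step 3: T = 2*pi * 1673.8867 = 10517.34 s
Step 4: T in hours = 10517.34 / 3600 = 2.921 hours

2.921


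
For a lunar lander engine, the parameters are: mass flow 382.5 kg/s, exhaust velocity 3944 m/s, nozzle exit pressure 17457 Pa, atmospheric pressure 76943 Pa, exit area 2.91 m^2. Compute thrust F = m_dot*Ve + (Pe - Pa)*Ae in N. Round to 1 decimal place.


Step 1: Momentum thrust = m_dot * Ve = 382.5 * 3944 = 1508580.0 N
Step 2: Pressure thrust = (Pe - Pa) * Ae = (17457 - 76943) * 2.91 = -173104.26 N
Step 3: Total thrust F = 1508580.0 + -173104.26 = 1335475.7 N

1335475.7


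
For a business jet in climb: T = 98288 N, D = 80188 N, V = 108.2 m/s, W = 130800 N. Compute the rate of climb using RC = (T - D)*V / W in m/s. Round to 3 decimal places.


Step 1: Excess thrust = T - D = 98288 - 80188 = 18100 N
Step 2: Excess power = 18100 * 108.2 = 1958420.0 W
Step 3: RC = 1958420.0 / 130800 = 14.973 m/s

14.973


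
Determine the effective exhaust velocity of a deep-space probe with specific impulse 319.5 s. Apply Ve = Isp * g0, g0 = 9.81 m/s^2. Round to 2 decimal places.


Step 1: Ve = Isp * g0 = 319.5 * 9.81
Step 2: Ve = 3134.30 m/s

3134.30


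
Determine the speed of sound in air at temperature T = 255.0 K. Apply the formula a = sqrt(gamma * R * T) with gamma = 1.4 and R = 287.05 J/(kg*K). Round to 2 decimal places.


Step 1: gamma * R * T = 1.4 * 287.05 * 255.0 = 102476.85
Step 2: a = sqrt(102476.85) = 320.12 m/s

320.12


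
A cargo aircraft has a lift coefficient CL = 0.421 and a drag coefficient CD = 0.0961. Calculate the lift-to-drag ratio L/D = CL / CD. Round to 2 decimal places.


Step 1: L/D = CL / CD = 0.421 / 0.0961
Step 2: L/D = 4.38

4.38


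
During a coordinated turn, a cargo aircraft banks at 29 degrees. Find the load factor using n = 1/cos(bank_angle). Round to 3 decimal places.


Step 1: Convert 29 degrees to radians = 0.506145
Step 2: cos(29 deg) = 0.87462
Step 3: n = 1 / 0.87462 = 1.143

1.143


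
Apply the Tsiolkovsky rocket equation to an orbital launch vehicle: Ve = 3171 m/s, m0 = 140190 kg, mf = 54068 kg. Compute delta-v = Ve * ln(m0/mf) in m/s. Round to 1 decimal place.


Step 1: Mass ratio m0/mf = 140190 / 54068 = 2.592846
Step 2: ln(2.592846) = 0.952756
Step 3: delta-v = 3171 * 0.952756 = 3021.2 m/s

3021.2


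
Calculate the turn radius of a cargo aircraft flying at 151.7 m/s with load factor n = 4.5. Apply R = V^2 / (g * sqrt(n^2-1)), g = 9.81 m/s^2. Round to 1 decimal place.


Step 1: V^2 = 151.7^2 = 23012.89
Step 2: n^2 - 1 = 4.5^2 - 1 = 19.25
Step 3: sqrt(19.25) = 4.387482
Step 4: R = 23012.89 / (9.81 * 4.387482) = 534.7 m

534.7


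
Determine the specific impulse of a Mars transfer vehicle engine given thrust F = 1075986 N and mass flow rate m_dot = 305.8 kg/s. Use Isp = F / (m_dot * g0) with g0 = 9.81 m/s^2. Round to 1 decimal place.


Step 1: m_dot * g0 = 305.8 * 9.81 = 2999.9
Step 2: Isp = 1075986 / 2999.9 = 358.7 s

358.7


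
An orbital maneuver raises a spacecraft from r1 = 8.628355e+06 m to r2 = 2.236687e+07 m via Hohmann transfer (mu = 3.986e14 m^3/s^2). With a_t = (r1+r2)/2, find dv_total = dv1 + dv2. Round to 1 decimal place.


Step 1: Transfer semi-major axis a_t = (8.628355e+06 + 2.236687e+07) / 2 = 1.549761e+07 m
Step 2: v1 (circular at r1) = sqrt(mu/r1) = 6796.8 m/s
Step 3: v_t1 = sqrt(mu*(2/r1 - 1/a_t)) = 8165.35 m/s
Step 4: dv1 = |8165.35 - 6796.8| = 1368.55 m/s
Step 5: v2 (circular at r2) = 4221.49 m/s, v_t2 = 3149.91 m/s
Step 6: dv2 = |4221.49 - 3149.91| = 1071.59 m/s
Step 7: Total delta-v = 1368.55 + 1071.59 = 2440.1 m/s

2440.1


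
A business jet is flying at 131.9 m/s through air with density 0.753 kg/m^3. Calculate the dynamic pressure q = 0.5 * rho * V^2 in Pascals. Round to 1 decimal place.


Step 1: V^2 = 131.9^2 = 17397.61
Step 2: q = 0.5 * 0.753 * 17397.61
Step 3: q = 6550.2 Pa

6550.2


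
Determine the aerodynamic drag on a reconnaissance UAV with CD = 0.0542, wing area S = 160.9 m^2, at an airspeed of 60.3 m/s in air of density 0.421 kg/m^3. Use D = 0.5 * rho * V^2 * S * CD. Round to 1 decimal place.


Step 1: Dynamic pressure q = 0.5 * 0.421 * 60.3^2 = 765.3969 Pa
Step 2: Drag D = q * S * CD = 765.3969 * 160.9 * 0.0542
Step 3: D = 6674.9 N

6674.9


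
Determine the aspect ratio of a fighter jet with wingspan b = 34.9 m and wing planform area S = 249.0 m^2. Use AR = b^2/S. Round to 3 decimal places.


Step 1: b^2 = 34.9^2 = 1218.01
Step 2: AR = 1218.01 / 249.0 = 4.892

4.892


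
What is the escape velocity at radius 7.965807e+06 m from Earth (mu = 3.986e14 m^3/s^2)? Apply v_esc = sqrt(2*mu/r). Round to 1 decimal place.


Step 1: 2*mu/r = 2 * 3.986e14 / 7.965807e+06 = 100077744.791
Step 2: v_esc = sqrt(100077744.791) = 10003.9 m/s

10003.9


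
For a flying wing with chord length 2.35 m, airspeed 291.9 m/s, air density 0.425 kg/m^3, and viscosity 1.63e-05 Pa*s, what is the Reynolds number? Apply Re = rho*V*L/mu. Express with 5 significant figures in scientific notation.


Step 1: Numerator = rho * V * L = 0.425 * 291.9 * 2.35 = 291.535125
Step 2: Re = 291.535125 / 1.63e-05
Step 3: Re = 1.7886e+07

1.7886e+07


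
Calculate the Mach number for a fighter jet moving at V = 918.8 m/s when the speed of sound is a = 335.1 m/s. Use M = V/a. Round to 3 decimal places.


Step 1: M = V / a = 918.8 / 335.1
Step 2: M = 2.742

2.742


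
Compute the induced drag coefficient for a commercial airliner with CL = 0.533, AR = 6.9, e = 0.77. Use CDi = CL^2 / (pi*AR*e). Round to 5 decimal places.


Step 1: CL^2 = 0.533^2 = 0.284089
Step 2: pi * AR * e = 3.14159 * 6.9 * 0.77 = 16.691282
Step 3: CDi = 0.284089 / 16.691282 = 0.01702

0.01702


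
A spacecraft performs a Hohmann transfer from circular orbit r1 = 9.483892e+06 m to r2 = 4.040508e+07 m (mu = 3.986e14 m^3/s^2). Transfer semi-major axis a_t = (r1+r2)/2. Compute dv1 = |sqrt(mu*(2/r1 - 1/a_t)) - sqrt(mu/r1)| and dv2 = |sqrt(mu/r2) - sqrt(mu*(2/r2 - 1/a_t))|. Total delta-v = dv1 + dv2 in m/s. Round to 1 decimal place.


Step 1: Transfer semi-major axis a_t = (9.483892e+06 + 4.040508e+07) / 2 = 2.494449e+07 m
Step 2: v1 (circular at r1) = sqrt(mu/r1) = 6482.99 m/s
Step 3: v_t1 = sqrt(mu*(2/r1 - 1/a_t)) = 8250.99 m/s
Step 4: dv1 = |8250.99 - 6482.99| = 1768.0 m/s
Step 5: v2 (circular at r2) = 3140.88 m/s, v_t2 = 1936.67 m/s
Step 6: dv2 = |3140.88 - 1936.67| = 1204.2 m/s
Step 7: Total delta-v = 1768.0 + 1204.2 = 2972.2 m/s

2972.2


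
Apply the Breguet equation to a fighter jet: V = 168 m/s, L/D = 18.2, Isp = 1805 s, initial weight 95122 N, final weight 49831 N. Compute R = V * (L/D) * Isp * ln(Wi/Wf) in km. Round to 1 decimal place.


Step 1: Coefficient = V * (L/D) * Isp = 168 * 18.2 * 1805 = 5518968.0 m
Step 2: Wi/Wf = 95122 / 49831 = 1.908892
Step 3: ln(1.908892) = 0.646523
Step 4: R = 5518968.0 * 0.646523 = 3568139.7 m = 3568.1 km

3568.1


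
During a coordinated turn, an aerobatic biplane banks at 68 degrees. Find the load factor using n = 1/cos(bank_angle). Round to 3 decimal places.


Step 1: Convert 68 degrees to radians = 1.186824
Step 2: cos(68 deg) = 0.374607
Step 3: n = 1 / 0.374607 = 2.669

2.669


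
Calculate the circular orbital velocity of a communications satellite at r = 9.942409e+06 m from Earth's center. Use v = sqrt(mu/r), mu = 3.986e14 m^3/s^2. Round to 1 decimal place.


Step 1: mu / r = 3.986e14 / 9.942409e+06 = 40090887.4298
Step 2: v = sqrt(40090887.4298) = 6331.7 m/s

6331.7


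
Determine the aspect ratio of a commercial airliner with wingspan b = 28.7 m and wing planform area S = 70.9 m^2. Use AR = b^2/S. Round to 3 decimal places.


Step 1: b^2 = 28.7^2 = 823.69
Step 2: AR = 823.69 / 70.9 = 11.618

11.618


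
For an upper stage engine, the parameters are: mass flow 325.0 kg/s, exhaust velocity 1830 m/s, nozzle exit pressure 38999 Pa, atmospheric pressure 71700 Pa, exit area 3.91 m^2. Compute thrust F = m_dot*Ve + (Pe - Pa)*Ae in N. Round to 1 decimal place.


Step 1: Momentum thrust = m_dot * Ve = 325.0 * 1830 = 594750.0 N
Step 2: Pressure thrust = (Pe - Pa) * Ae = (38999 - 71700) * 3.91 = -127860.91 N
Step 3: Total thrust F = 594750.0 + -127860.91 = 466889.1 N

466889.1


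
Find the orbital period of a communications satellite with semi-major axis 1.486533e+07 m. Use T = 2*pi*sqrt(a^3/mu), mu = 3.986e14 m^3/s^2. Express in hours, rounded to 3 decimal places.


Step 1: a^3 / mu = 3.284911e+21 / 3.986e14 = 8.241122e+06
Step 2: sqrt(8.241122e+06) = 2870.7355 s
Step 3: T = 2*pi * 2870.7355 = 18037.36 s
Step 4: T in hours = 18037.36 / 3600 = 5.010 hours

5.010


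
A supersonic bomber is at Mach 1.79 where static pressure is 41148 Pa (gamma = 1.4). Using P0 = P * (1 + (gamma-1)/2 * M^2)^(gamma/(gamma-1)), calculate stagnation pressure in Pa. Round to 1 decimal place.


Step 1: (gamma-1)/2 * M^2 = 0.2 * 3.2041 = 0.64082
Step 2: 1 + 0.64082 = 1.64082
Step 3: Exponent gamma/(gamma-1) = 3.5
Step 4: P0 = 41148 * 1.64082^3.5 = 232842.4 Pa

232842.4


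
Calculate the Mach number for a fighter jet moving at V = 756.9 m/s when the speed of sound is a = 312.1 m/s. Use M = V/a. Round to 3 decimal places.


Step 1: M = V / a = 756.9 / 312.1
Step 2: M = 2.425

2.425


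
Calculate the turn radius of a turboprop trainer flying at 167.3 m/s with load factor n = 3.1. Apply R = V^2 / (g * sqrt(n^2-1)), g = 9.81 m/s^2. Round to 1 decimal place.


Step 1: V^2 = 167.3^2 = 27989.29
Step 2: n^2 - 1 = 3.1^2 - 1 = 8.61
Step 3: sqrt(8.61) = 2.93428
Step 4: R = 27989.29 / (9.81 * 2.93428) = 972.3 m

972.3


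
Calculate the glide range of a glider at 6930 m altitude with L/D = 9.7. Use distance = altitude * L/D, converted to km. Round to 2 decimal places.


Step 1: Glide distance = altitude * L/D = 6930 * 9.7 = 67221.0 m
Step 2: Convert to km: 67221.0 / 1000 = 67.22 km

67.22


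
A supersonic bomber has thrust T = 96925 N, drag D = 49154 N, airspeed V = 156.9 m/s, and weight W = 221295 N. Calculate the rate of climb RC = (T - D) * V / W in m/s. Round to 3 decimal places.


Step 1: Excess thrust = T - D = 96925 - 49154 = 47771 N
Step 2: Excess power = 47771 * 156.9 = 7495269.9 W
Step 3: RC = 7495269.9 / 221295 = 33.870 m/s

33.870


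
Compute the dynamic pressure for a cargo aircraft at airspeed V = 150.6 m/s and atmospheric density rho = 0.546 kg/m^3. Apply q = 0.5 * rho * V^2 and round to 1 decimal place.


Step 1: V^2 = 150.6^2 = 22680.36
Step 2: q = 0.5 * 0.546 * 22680.36
Step 3: q = 6191.7 Pa

6191.7


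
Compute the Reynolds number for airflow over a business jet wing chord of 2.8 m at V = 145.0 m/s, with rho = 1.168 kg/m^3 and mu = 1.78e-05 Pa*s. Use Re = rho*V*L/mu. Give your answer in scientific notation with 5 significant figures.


Step 1: Numerator = rho * V * L = 1.168 * 145.0 * 2.8 = 474.208
Step 2: Re = 474.208 / 1.78e-05
Step 3: Re = 2.6641e+07

2.6641e+07


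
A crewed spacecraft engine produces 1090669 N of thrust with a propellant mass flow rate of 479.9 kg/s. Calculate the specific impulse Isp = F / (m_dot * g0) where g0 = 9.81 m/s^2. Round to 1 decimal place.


Step 1: m_dot * g0 = 479.9 * 9.81 = 4707.82
Step 2: Isp = 1090669 / 4707.82 = 231.7 s

231.7


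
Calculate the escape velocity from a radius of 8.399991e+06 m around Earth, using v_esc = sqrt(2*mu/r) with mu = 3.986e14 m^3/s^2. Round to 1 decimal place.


Step 1: 2*mu/r = 2 * 3.986e14 / 8.399991e+06 = 94904863.5885
Step 2: v_esc = sqrt(94904863.5885) = 9741.9 m/s

9741.9


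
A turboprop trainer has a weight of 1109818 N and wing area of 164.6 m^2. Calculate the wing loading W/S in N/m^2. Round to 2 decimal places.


Step 1: Wing loading = W / S = 1109818 / 164.6
Step 2: Wing loading = 6742.52 N/m^2

6742.52


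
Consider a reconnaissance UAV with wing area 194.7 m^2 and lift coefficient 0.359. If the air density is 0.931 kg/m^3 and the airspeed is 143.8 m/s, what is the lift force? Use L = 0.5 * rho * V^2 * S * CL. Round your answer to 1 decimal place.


Step 1: Calculate dynamic pressure q = 0.5 * 0.931 * 143.8^2 = 0.5 * 0.931 * 20678.44 = 9625.8138 Pa
Step 2: Multiply by wing area and lift coefficient: L = 9625.8138 * 194.7 * 0.359
Step 3: L = 1874145.9508 * 0.359 = 672818.4 N

672818.4


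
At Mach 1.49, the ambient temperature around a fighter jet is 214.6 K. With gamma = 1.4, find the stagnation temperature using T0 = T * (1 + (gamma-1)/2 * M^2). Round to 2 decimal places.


Step 1: (gamma-1)/2 = 0.2
Step 2: M^2 = 2.2201
Step 3: 1 + 0.2 * 2.2201 = 1.44402
Step 4: T0 = 214.6 * 1.44402 = 309.89 K

309.89


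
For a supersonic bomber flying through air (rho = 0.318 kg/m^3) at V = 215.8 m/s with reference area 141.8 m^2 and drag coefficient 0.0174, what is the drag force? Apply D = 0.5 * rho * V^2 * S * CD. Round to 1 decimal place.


Step 1: Dynamic pressure q = 0.5 * 0.318 * 215.8^2 = 7404.5728 Pa
Step 2: Drag D = q * S * CD = 7404.5728 * 141.8 * 0.0174
Step 3: D = 18269.5 N

18269.5


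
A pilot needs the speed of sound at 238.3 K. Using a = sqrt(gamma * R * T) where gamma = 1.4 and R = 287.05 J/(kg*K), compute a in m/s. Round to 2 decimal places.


Step 1: gamma * R * T = 1.4 * 287.05 * 238.3 = 95765.621
Step 2: a = sqrt(95765.621) = 309.46 m/s

309.46


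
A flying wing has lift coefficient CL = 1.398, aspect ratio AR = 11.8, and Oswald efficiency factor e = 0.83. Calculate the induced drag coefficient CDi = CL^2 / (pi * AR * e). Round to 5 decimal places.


Step 1: CL^2 = 1.398^2 = 1.954404
Step 2: pi * AR * e = 3.14159 * 11.8 * 0.83 = 30.768758
Step 3: CDi = 1.954404 / 30.768758 = 0.06352

0.06352


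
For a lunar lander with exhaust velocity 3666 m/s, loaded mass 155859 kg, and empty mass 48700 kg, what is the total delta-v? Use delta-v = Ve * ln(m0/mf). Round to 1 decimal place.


Step 1: Mass ratio m0/mf = 155859 / 48700 = 3.20039
Step 2: ln(3.20039) = 1.163273
Step 3: delta-v = 3666 * 1.163273 = 4264.6 m/s

4264.6


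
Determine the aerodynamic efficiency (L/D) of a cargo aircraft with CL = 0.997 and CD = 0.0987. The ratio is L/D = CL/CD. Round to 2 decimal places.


Step 1: L/D = CL / CD = 0.997 / 0.0987
Step 2: L/D = 10.10

10.10


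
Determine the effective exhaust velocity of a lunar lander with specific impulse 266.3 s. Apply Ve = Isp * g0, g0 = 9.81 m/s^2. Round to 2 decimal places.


Step 1: Ve = Isp * g0 = 266.3 * 9.81
Step 2: Ve = 2612.40 m/s

2612.40


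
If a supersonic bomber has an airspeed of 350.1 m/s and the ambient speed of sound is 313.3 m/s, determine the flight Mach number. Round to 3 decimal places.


Step 1: M = V / a = 350.1 / 313.3
Step 2: M = 1.117

1.117


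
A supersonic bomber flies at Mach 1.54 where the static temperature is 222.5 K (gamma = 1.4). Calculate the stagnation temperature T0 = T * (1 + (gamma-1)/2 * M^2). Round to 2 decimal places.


Step 1: (gamma-1)/2 = 0.2
Step 2: M^2 = 2.3716
Step 3: 1 + 0.2 * 2.3716 = 1.47432
Step 4: T0 = 222.5 * 1.47432 = 328.04 K

328.04


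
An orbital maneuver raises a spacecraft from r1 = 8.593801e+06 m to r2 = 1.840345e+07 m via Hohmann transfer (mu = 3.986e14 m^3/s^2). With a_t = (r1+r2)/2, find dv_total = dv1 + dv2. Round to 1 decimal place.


Step 1: Transfer semi-major axis a_t = (8.593801e+06 + 1.840345e+07) / 2 = 1.349863e+07 m
Step 2: v1 (circular at r1) = sqrt(mu/r1) = 6810.45 m/s
Step 3: v_t1 = sqrt(mu*(2/r1 - 1/a_t)) = 7952.08 m/s
Step 4: dv1 = |7952.08 - 6810.45| = 1141.63 m/s
Step 5: v2 (circular at r2) = 4653.92 m/s, v_t2 = 3713.36 m/s
Step 6: dv2 = |4653.92 - 3713.36| = 940.56 m/s
Step 7: Total delta-v = 1141.63 + 940.56 = 2082.2 m/s

2082.2


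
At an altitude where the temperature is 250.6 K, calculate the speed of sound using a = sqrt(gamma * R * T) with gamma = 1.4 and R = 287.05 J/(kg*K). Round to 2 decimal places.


Step 1: gamma * R * T = 1.4 * 287.05 * 250.6 = 100708.622
Step 2: a = sqrt(100708.622) = 317.35 m/s

317.35


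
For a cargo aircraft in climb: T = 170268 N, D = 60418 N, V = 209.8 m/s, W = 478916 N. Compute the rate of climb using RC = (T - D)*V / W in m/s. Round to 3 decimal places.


Step 1: Excess thrust = T - D = 170268 - 60418 = 109850 N
Step 2: Excess power = 109850 * 209.8 = 23046530.0 W
Step 3: RC = 23046530.0 / 478916 = 48.122 m/s

48.122


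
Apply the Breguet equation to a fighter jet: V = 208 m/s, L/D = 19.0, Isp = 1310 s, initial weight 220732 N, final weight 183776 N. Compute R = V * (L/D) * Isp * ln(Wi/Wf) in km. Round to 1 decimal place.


Step 1: Coefficient = V * (L/D) * Isp = 208 * 19.0 * 1310 = 5177120.0 m
Step 2: Wi/Wf = 220732 / 183776 = 1.201093
Step 3: ln(1.201093) = 0.183232
Step 4: R = 5177120.0 * 0.183232 = 948612.3 m = 948.6 km

948.6


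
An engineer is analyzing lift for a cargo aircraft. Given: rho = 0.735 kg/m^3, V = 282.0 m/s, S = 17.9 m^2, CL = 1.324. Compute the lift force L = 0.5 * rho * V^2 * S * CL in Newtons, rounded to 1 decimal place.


Step 1: Calculate dynamic pressure q = 0.5 * 0.735 * 282.0^2 = 0.5 * 0.735 * 79524.0 = 29225.07 Pa
Step 2: Multiply by wing area and lift coefficient: L = 29225.07 * 17.9 * 1.324
Step 3: L = 523128.753 * 1.324 = 692622.5 N

692622.5


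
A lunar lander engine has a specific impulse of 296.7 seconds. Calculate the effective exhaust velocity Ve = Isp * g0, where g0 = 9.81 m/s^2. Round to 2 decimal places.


Step 1: Ve = Isp * g0 = 296.7 * 9.81
Step 2: Ve = 2910.63 m/s

2910.63


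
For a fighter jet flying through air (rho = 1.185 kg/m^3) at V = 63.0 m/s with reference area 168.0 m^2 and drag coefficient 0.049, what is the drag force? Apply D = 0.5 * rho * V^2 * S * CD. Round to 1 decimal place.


Step 1: Dynamic pressure q = 0.5 * 1.185 * 63.0^2 = 2351.6325 Pa
Step 2: Drag D = q * S * CD = 2351.6325 * 168.0 * 0.049
Step 3: D = 19358.6 N

19358.6


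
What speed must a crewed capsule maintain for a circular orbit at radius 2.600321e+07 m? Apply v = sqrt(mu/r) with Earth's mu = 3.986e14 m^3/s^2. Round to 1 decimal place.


Step 1: mu / r = 3.986e14 / 2.600321e+07 = 15328876.7041
Step 2: v = sqrt(15328876.7041) = 3915.2 m/s

3915.2


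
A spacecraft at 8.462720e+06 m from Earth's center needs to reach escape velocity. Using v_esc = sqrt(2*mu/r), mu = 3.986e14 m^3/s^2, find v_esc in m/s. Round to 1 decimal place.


Step 1: 2*mu/r = 2 * 3.986e14 / 8.462720e+06 = 94201391.5148
Step 2: v_esc = sqrt(94201391.5148) = 9705.7 m/s

9705.7


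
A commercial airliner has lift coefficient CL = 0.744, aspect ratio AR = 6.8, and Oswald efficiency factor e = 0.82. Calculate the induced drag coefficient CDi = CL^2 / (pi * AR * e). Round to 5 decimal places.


Step 1: CL^2 = 0.744^2 = 0.553536
Step 2: pi * AR * e = 3.14159 * 6.8 * 0.82 = 17.517521
Step 3: CDi = 0.553536 / 17.517521 = 0.03160

0.03160


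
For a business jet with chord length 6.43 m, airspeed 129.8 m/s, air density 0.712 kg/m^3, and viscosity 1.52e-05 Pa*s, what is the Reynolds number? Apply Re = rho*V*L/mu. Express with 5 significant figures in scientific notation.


Step 1: Numerator = rho * V * L = 0.712 * 129.8 * 6.43 = 594.245168
Step 2: Re = 594.245168 / 1.52e-05
Step 3: Re = 3.9095e+07

3.9095e+07


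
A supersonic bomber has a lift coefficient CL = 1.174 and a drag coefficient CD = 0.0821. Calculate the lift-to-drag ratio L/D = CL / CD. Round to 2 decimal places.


Step 1: L/D = CL / CD = 1.174 / 0.0821
Step 2: L/D = 14.30

14.30


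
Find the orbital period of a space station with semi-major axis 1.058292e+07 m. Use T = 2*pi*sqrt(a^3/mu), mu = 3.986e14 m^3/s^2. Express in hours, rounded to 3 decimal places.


Step 1: a^3 / mu = 1.185268e+21 / 3.986e14 = 2.973577e+06
Step 2: sqrt(2.973577e+06) = 1724.4064 s
Step 3: T = 2*pi * 1724.4064 = 10834.76 s
Step 4: T in hours = 10834.76 / 3600 = 3.010 hours

3.010


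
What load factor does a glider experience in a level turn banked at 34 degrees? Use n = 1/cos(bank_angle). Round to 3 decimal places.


Step 1: Convert 34 degrees to radians = 0.593412
Step 2: cos(34 deg) = 0.829038
Step 3: n = 1 / 0.829038 = 1.206

1.206


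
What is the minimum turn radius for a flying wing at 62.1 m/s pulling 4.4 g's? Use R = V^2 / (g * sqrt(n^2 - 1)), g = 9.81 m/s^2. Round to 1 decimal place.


Step 1: V^2 = 62.1^2 = 3856.41
Step 2: n^2 - 1 = 4.4^2 - 1 = 18.36
Step 3: sqrt(18.36) = 4.284857
Step 4: R = 3856.41 / (9.81 * 4.284857) = 91.7 m

91.7


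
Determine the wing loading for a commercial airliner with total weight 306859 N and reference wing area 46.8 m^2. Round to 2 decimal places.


Step 1: Wing loading = W / S = 306859 / 46.8
Step 2: Wing loading = 6556.82 N/m^2

6556.82


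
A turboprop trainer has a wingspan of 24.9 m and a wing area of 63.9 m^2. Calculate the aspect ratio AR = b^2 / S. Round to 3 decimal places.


Step 1: b^2 = 24.9^2 = 620.01
Step 2: AR = 620.01 / 63.9 = 9.703

9.703


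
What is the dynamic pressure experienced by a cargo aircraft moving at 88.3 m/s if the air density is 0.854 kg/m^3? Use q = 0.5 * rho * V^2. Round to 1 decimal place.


Step 1: V^2 = 88.3^2 = 7796.89
Step 2: q = 0.5 * 0.854 * 7796.89
Step 3: q = 3329.3 Pa

3329.3


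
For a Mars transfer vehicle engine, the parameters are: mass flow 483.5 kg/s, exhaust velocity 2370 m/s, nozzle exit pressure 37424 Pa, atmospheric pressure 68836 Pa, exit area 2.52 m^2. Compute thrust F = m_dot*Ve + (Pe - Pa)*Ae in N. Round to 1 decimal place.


Step 1: Momentum thrust = m_dot * Ve = 483.5 * 2370 = 1145895.0 N
Step 2: Pressure thrust = (Pe - Pa) * Ae = (37424 - 68836) * 2.52 = -79158.24 N
Step 3: Total thrust F = 1145895.0 + -79158.24 = 1066736.8 N

1066736.8


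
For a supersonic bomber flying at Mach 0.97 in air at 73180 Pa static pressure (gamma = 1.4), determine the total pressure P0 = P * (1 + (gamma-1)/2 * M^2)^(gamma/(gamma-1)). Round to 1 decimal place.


Step 1: (gamma-1)/2 * M^2 = 0.2 * 0.9409 = 0.18818
Step 2: 1 + 0.18818 = 1.18818
Step 3: Exponent gamma/(gamma-1) = 3.5
Step 4: P0 = 73180 * 1.18818^3.5 = 133807.4 Pa

133807.4


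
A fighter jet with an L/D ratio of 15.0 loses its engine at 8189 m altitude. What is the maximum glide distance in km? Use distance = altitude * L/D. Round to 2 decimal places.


Step 1: Glide distance = altitude * L/D = 8189 * 15.0 = 122835.0 m
Step 2: Convert to km: 122835.0 / 1000 = 122.84 km

122.84


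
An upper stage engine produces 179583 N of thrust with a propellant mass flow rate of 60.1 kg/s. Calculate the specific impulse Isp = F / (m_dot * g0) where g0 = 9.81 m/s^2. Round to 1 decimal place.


Step 1: m_dot * g0 = 60.1 * 9.81 = 589.58
Step 2: Isp = 179583 / 589.58 = 304.6 s

304.6


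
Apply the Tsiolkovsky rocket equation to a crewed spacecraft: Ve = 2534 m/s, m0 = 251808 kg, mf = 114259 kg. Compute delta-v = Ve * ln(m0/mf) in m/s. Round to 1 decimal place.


Step 1: Mass ratio m0/mf = 251808 / 114259 = 2.203835
Step 2: ln(2.203835) = 0.790199
Step 3: delta-v = 2534 * 0.790199 = 2002.4 m/s

2002.4


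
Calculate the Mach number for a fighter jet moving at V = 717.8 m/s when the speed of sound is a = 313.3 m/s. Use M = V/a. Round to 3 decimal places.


Step 1: M = V / a = 717.8 / 313.3
Step 2: M = 2.291

2.291


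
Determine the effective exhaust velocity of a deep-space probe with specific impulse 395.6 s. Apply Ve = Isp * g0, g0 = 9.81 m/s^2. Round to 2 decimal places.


Step 1: Ve = Isp * g0 = 395.6 * 9.81
Step 2: Ve = 3880.84 m/s

3880.84


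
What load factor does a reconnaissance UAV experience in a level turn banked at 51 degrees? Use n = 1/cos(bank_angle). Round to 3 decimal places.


Step 1: Convert 51 degrees to radians = 0.890118
Step 2: cos(51 deg) = 0.62932
Step 3: n = 1 / 0.62932 = 1.589

1.589


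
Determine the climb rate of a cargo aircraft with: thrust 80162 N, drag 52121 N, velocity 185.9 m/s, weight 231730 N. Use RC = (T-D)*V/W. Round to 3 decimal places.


Step 1: Excess thrust = T - D = 80162 - 52121 = 28041 N
Step 2: Excess power = 28041 * 185.9 = 5212821.9 W
Step 3: RC = 5212821.9 / 231730 = 22.495 m/s

22.495


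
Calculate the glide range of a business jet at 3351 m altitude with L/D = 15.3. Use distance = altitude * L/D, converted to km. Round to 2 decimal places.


Step 1: Glide distance = altitude * L/D = 3351 * 15.3 = 51270.3 m
Step 2: Convert to km: 51270.3 / 1000 = 51.27 km

51.27


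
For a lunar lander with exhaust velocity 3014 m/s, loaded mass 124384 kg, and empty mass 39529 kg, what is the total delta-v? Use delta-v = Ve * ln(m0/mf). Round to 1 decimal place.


Step 1: Mass ratio m0/mf = 124384 / 39529 = 3.146652
Step 2: ln(3.146652) = 1.146339
Step 3: delta-v = 3014 * 1.146339 = 3455.1 m/s

3455.1


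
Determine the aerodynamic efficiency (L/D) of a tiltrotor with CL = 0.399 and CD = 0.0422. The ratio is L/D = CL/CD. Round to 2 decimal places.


Step 1: L/D = CL / CD = 0.399 / 0.0422
Step 2: L/D = 9.45

9.45


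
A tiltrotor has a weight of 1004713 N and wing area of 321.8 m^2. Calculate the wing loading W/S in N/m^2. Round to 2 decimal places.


Step 1: Wing loading = W / S = 1004713 / 321.8
Step 2: Wing loading = 3122.17 N/m^2

3122.17


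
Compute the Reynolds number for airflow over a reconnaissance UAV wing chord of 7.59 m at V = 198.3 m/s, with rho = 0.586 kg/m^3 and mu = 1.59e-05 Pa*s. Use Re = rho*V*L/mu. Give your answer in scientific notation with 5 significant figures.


Step 1: Numerator = rho * V * L = 0.586 * 198.3 * 7.59 = 881.986842
Step 2: Re = 881.986842 / 1.59e-05
Step 3: Re = 5.5471e+07

5.5471e+07


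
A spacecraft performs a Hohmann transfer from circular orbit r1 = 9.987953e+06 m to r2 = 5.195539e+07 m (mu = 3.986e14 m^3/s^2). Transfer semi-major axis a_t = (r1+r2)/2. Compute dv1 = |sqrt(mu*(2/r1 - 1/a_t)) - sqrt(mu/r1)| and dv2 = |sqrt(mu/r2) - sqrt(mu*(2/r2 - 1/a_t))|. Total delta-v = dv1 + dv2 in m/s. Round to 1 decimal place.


Step 1: Transfer semi-major axis a_t = (9.987953e+06 + 5.195539e+07) / 2 = 3.097167e+07 m
Step 2: v1 (circular at r1) = sqrt(mu/r1) = 6317.28 m/s
Step 3: v_t1 = sqrt(mu*(2/r1 - 1/a_t)) = 8182.07 m/s
Step 4: dv1 = |8182.07 - 6317.28| = 1864.79 m/s
Step 5: v2 (circular at r2) = 2769.83 m/s, v_t2 = 1572.93 m/s
Step 6: dv2 = |2769.83 - 1572.93| = 1196.9 m/s
Step 7: Total delta-v = 1864.79 + 1196.9 = 3061.7 m/s

3061.7


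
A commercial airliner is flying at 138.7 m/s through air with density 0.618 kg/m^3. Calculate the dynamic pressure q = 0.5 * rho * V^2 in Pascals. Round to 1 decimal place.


Step 1: V^2 = 138.7^2 = 19237.69
Step 2: q = 0.5 * 0.618 * 19237.69
Step 3: q = 5944.4 Pa

5944.4


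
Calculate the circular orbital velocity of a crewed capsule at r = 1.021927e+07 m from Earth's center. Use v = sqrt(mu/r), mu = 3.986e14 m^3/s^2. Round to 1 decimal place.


Step 1: mu / r = 3.986e14 / 1.021927e+07 = 39004743.0002
Step 2: v = sqrt(39004743.0002) = 6245.4 m/s

6245.4


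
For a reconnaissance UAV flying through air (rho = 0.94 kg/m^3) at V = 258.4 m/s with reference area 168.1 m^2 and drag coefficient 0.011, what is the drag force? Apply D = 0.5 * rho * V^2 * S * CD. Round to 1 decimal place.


Step 1: Dynamic pressure q = 0.5 * 0.94 * 258.4^2 = 31382.1632 Pa
Step 2: Drag D = q * S * CD = 31382.1632 * 168.1 * 0.011
Step 3: D = 58028.8 N

58028.8


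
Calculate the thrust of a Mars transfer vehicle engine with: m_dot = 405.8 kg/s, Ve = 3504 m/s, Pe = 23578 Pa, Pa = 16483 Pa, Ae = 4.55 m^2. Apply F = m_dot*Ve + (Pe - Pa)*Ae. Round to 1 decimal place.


Step 1: Momentum thrust = m_dot * Ve = 405.8 * 3504 = 1421923.2 N
Step 2: Pressure thrust = (Pe - Pa) * Ae = (23578 - 16483) * 4.55 = 32282.25 N
Step 3: Total thrust F = 1421923.2 + 32282.25 = 1454205.5 N

1454205.5


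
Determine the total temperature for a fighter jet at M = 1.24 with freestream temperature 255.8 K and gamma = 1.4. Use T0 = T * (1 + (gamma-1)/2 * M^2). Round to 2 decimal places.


Step 1: (gamma-1)/2 = 0.2
Step 2: M^2 = 1.5376
Step 3: 1 + 0.2 * 1.5376 = 1.30752
Step 4: T0 = 255.8 * 1.30752 = 334.46 K

334.46


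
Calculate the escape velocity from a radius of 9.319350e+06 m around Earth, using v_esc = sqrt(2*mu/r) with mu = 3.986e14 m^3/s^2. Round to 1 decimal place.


Step 1: 2*mu/r = 2 * 3.986e14 / 9.319350e+06 = 85542446.6299
Step 2: v_esc = sqrt(85542446.6299) = 9248.9 m/s

9248.9


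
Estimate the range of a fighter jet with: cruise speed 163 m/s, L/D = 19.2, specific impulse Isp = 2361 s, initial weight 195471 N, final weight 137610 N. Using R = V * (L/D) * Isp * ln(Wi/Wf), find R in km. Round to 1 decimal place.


Step 1: Coefficient = V * (L/D) * Isp = 163 * 19.2 * 2361 = 7388985.6 m
Step 2: Wi/Wf = 195471 / 137610 = 1.420471
Step 3: ln(1.420471) = 0.350988
Step 4: R = 7388985.6 * 0.350988 = 2593448.5 m = 2593.4 km

2593.4


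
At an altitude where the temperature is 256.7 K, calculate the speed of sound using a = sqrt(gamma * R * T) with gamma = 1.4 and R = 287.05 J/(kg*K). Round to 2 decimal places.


Step 1: gamma * R * T = 1.4 * 287.05 * 256.7 = 103160.029
Step 2: a = sqrt(103160.029) = 321.19 m/s

321.19


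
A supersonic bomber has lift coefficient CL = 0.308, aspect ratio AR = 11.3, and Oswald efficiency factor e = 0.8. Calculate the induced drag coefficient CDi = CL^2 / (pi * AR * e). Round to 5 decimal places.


Step 1: CL^2 = 0.308^2 = 0.094864
Step 2: pi * AR * e = 3.14159 * 11.3 * 0.8 = 28.399998
Step 3: CDi = 0.094864 / 28.399998 = 0.00334

0.00334


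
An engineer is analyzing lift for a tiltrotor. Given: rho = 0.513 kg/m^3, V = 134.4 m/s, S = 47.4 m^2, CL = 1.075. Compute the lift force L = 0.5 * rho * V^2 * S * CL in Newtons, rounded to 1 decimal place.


Step 1: Calculate dynamic pressure q = 0.5 * 0.513 * 134.4^2 = 0.5 * 0.513 * 18063.36 = 4633.2518 Pa
Step 2: Multiply by wing area and lift coefficient: L = 4633.2518 * 47.4 * 1.075
Step 3: L = 219616.1372 * 1.075 = 236087.3 N

236087.3


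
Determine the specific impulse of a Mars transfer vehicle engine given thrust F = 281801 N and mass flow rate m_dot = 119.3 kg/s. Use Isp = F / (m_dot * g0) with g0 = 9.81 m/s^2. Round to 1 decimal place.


Step 1: m_dot * g0 = 119.3 * 9.81 = 1170.33
Step 2: Isp = 281801 / 1170.33 = 240.8 s

240.8


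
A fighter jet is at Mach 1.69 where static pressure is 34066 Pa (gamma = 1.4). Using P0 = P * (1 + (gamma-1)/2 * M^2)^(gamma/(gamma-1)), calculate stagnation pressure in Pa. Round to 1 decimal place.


Step 1: (gamma-1)/2 * M^2 = 0.2 * 2.8561 = 0.57122
Step 2: 1 + 0.57122 = 1.57122
Step 3: Exponent gamma/(gamma-1) = 3.5
Step 4: P0 = 34066 * 1.57122^3.5 = 165634.4 Pa

165634.4


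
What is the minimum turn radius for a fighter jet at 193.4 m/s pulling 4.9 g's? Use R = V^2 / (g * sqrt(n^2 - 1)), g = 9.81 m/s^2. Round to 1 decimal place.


Step 1: V^2 = 193.4^2 = 37403.56
Step 2: n^2 - 1 = 4.9^2 - 1 = 23.01
Step 3: sqrt(23.01) = 4.796874
Step 4: R = 37403.56 / (9.81 * 4.796874) = 794.9 m

794.9


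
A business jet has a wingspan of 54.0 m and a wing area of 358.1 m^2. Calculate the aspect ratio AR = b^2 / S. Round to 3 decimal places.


Step 1: b^2 = 54.0^2 = 2916.0
Step 2: AR = 2916.0 / 358.1 = 8.143

8.143


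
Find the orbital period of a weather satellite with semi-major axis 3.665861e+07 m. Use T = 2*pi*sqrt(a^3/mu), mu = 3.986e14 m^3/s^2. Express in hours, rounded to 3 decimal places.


Step 1: a^3 / mu = 4.926381e+22 / 3.986e14 = 1.235921e+08
Step 2: sqrt(1.235921e+08) = 11117.1981 s
Step 3: T = 2*pi * 11117.1981 = 69851.42 s
Step 4: T in hours = 69851.42 / 3600 = 19.403 hours

19.403


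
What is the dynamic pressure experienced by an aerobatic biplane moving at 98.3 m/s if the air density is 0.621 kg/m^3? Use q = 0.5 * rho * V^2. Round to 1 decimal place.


Step 1: V^2 = 98.3^2 = 9662.89
Step 2: q = 0.5 * 0.621 * 9662.89
Step 3: q = 3000.3 Pa

3000.3


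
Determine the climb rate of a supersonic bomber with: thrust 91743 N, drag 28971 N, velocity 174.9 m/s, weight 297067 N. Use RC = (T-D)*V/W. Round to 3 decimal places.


Step 1: Excess thrust = T - D = 91743 - 28971 = 62772 N
Step 2: Excess power = 62772 * 174.9 = 10978822.8 W
Step 3: RC = 10978822.8 / 297067 = 36.957 m/s

36.957


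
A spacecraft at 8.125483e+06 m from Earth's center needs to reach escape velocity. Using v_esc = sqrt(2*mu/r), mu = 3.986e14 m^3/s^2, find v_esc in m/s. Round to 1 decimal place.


Step 1: 2*mu/r = 2 * 3.986e14 / 8.125483e+06 = 98111090.7499
Step 2: v_esc = sqrt(98111090.7499) = 9905.1 m/s

9905.1


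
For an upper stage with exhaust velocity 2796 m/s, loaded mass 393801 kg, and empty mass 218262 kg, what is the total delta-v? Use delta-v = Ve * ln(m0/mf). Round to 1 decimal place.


Step 1: Mass ratio m0/mf = 393801 / 218262 = 1.804258
Step 2: ln(1.804258) = 0.59015
Step 3: delta-v = 2796 * 0.59015 = 1650.1 m/s

1650.1


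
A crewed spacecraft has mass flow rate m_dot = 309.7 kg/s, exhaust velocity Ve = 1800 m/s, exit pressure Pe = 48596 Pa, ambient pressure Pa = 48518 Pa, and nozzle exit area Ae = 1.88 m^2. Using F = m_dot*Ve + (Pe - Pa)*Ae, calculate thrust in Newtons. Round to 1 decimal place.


Step 1: Momentum thrust = m_dot * Ve = 309.7 * 1800 = 557460.0 N
Step 2: Pressure thrust = (Pe - Pa) * Ae = (48596 - 48518) * 1.88 = 146.64 N
Step 3: Total thrust F = 557460.0 + 146.64 = 557606.6 N

557606.6


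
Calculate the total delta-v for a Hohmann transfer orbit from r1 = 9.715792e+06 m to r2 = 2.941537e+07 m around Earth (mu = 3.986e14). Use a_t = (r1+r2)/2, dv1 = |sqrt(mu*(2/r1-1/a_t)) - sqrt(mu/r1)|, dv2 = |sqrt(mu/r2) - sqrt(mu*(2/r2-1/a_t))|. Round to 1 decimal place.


Step 1: Transfer semi-major axis a_t = (9.715792e+06 + 2.941537e+07) / 2 = 1.956558e+07 m
Step 2: v1 (circular at r1) = sqrt(mu/r1) = 6405.15 m/s
Step 3: v_t1 = sqrt(mu*(2/r1 - 1/a_t)) = 7853.63 m/s
Step 4: dv1 = |7853.63 - 6405.15| = 1448.47 m/s
Step 5: v2 (circular at r2) = 3681.13 m/s, v_t2 = 2594.03 m/s
Step 6: dv2 = |3681.13 - 2594.03| = 1087.11 m/s
Step 7: Total delta-v = 1448.47 + 1087.11 = 2535.6 m/s

2535.6


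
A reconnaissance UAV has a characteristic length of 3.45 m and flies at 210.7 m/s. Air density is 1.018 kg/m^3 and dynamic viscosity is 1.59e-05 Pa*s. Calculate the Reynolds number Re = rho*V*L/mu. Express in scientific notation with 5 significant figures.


Step 1: Numerator = rho * V * L = 1.018 * 210.7 * 3.45 = 739.99947
Step 2: Re = 739.99947 / 1.59e-05
Step 3: Re = 4.6541e+07

4.6541e+07


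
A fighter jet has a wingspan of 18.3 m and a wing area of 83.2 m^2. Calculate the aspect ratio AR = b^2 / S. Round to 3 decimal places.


Step 1: b^2 = 18.3^2 = 334.89
Step 2: AR = 334.89 / 83.2 = 4.025

4.025


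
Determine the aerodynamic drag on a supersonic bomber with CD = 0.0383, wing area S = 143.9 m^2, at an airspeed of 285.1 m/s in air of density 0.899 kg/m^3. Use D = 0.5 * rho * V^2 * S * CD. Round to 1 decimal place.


Step 1: Dynamic pressure q = 0.5 * 0.899 * 285.1^2 = 36536.2635 Pa
Step 2: Drag D = q * S * CD = 36536.2635 * 143.9 * 0.0383
Step 3: D = 201364.9 N

201364.9


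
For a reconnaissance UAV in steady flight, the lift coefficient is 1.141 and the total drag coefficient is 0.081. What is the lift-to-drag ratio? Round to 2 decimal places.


Step 1: L/D = CL / CD = 1.141 / 0.081
Step 2: L/D = 14.09

14.09
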